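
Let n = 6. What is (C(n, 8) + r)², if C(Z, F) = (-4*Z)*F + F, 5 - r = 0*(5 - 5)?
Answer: 32041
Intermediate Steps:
r = 5 (r = 5 - 0*(5 - 5) = 5 - 0*0 = 5 - 1*0 = 5 + 0 = 5)
C(Z, F) = F - 4*F*Z (C(Z, F) = -4*F*Z + F = F - 4*F*Z)
(C(n, 8) + r)² = (8*(1 - 4*6) + 5)² = (8*(1 - 24) + 5)² = (8*(-23) + 5)² = (-184 + 5)² = (-179)² = 32041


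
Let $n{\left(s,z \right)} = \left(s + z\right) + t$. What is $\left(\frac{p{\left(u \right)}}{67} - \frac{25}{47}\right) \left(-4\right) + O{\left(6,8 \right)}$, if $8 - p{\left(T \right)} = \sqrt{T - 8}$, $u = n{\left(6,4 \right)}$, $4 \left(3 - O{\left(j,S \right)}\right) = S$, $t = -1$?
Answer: $\frac{8533}{3149} \approx 2.7097$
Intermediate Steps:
$n{\left(s,z \right)} = -1 + s + z$ ($n{\left(s,z \right)} = \left(s + z\right) - 1 = -1 + s + z$)
$O{\left(j,S \right)} = 3 - \frac{S}{4}$
$u = 9$ ($u = -1 + 6 + 4 = 9$)
$p{\left(T \right)} = 8 - \sqrt{-8 + T}$ ($p{\left(T \right)} = 8 - \sqrt{T - 8} = 8 - \sqrt{-8 + T}$)
$\left(\frac{p{\left(u \right)}}{67} - \frac{25}{47}\right) \left(-4\right) + O{\left(6,8 \right)} = \left(\frac{8 - \sqrt{-8 + 9}}{67} - \frac{25}{47}\right) \left(-4\right) + \left(3 - 2\right) = \left(\left(8 - \sqrt{1}\right) \frac{1}{67} - \frac{25}{47}\right) \left(-4\right) + \left(3 - 2\right) = \left(\left(8 - 1\right) \frac{1}{67} - \frac{25}{47}\right) \left(-4\right) + 1 = \left(7 \cdot \frac{1}{67} - \frac{25}{47}\right) \left(-4\right) + 1 = \left(\frac{7}{67} - \frac{25}{47}\right) \left(-4\right) + 1 = \left(- \frac{1346}{3149}\right) \left(-4\right) + 1 = \frac{5384}{3149} + 1 = \frac{8533}{3149}$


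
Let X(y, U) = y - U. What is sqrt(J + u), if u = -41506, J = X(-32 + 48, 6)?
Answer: 2*I*sqrt(10374) ≈ 203.71*I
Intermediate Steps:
J = 10 (J = (-32 + 48) - 1*6 = 16 - 6 = 10)
sqrt(J + u) = sqrt(10 - 41506) = sqrt(-41496) = 2*I*sqrt(10374)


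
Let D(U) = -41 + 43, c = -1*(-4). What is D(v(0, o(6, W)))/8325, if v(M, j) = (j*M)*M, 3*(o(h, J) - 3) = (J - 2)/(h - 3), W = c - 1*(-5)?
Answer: 2/8325 ≈ 0.00024024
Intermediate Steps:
c = 4
W = 9 (W = 4 - 1*(-5) = 4 + 5 = 9)
o(h, J) = 3 + (-2 + J)/(3*(-3 + h)) (o(h, J) = 3 + ((J - 2)/(h - 3))/3 = 3 + ((-2 + J)/(-3 + h))/3 = 3 + (-2 + J)/(3*(-3 + h)))
v(M, j) = j*M² (v(M, j) = (M*j)*M = j*M²)
D(U) = 2
D(v(0, o(6, W)))/8325 = 2/8325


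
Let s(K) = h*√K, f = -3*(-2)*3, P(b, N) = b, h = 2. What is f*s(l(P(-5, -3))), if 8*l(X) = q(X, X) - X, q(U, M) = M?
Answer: 0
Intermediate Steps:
l(X) = 0 (l(X) = (X - X)/8 = (⅛)*0 = 0)
f = 18 (f = 6*3 = 18)
s(K) = 2*√K
f*s(l(P(-5, -3))) = 18*(2*√0) = 18*(2*0) = 18*0 = 0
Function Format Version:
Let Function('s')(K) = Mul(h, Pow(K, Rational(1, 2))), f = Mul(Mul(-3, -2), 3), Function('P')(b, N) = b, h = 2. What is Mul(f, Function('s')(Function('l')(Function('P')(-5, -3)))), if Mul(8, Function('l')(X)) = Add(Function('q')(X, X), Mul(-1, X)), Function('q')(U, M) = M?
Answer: 0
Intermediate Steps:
Function('l')(X) = 0 (Function('l')(X) = Mul(Rational(1, 8), Add(X, Mul(-1, X))) = Mul(Rational(1, 8), 0) = 0)
f = 18 (f = Mul(6, 3) = 18)
Function('s')(K) = Mul(2, Pow(K, Rational(1, 2)))
Mul(f, Function('s')(Function('l')(Function('P')(-5, -3)))) = Mul(18, Mul(2, Pow(0, Rational(1, 2)))) = Mul(18, Mul(2, 0)) = Mul(18, 0) = 0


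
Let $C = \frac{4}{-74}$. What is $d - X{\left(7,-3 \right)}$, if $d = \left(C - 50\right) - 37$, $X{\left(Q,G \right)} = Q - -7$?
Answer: $- \frac{3739}{37} \approx -101.05$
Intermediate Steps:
$C = - \frac{2}{37}$ ($C = 4 \left(- \frac{1}{74}\right) = - \frac{2}{37} \approx -0.054054$)
$X{\left(Q,G \right)} = 7 + Q$ ($X{\left(Q,G \right)} = Q + 7 = 7 + Q$)
$d = - \frac{3221}{37}$ ($d = \left(- \frac{2}{37} - 50\right) - 37 = - \frac{1852}{37} - 37 = - \frac{3221}{37} \approx -87.054$)
$d - X{\left(7,-3 \right)} = - \frac{3221}{37} - \left(7 + 7\right) = - \frac{3221}{37} - 14 = - \frac{3739}{37}$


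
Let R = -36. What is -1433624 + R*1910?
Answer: -1502384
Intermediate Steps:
-1433624 + R*1910 = -1433624 - 36*1910 = -1433624 - 68760 = -1502384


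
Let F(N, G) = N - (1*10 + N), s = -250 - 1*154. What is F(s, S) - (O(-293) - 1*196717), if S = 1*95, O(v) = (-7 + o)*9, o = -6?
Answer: 196824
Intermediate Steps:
s = -404 (s = -250 - 154 = -404)
O(v) = -117 (O(v) = (-7 - 6)*9 = -13*9 = -117)
S = 95
F(N, G) = -10 (F(N, G) = N - (10 + N) = N + (-10 - N) = -10)
F(s, S) - (O(-293) - 1*196717) = -10 - (-117 - 1*196717) = -10 - (-117 - 196717) = -10 - 1*(-196834) = -10 + 196834 = 196824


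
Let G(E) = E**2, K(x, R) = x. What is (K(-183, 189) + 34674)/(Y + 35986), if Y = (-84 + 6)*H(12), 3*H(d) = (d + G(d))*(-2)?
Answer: 34491/44098 ≈ 0.78214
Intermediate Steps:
H(d) = -2*d/3 - 2*d**2/3 (H(d) = ((d + d**2)*(-2))/3 = (-2*d - 2*d**2)/3 = -2*d/3 - 2*d**2/3)
Y = 8112 (Y = (-84 + 6)*((2/3)*12*(-1 - 1*12)) = -52*12*(-1 - 12) = -52*12*(-13) = -78*(-104) = 8112)
(K(-183, 189) + 34674)/(Y + 35986) = (-183 + 34674)/(8112 + 35986) = 34491/44098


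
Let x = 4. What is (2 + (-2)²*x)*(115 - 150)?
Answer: -630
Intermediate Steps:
(2 + (-2)²*x)*(115 - 150) = (2 + (-2)²*4)*(115 - 150) = (2 + 4*4)*(-35) = (2 + 16)*(-35) = 18*(-35) = -630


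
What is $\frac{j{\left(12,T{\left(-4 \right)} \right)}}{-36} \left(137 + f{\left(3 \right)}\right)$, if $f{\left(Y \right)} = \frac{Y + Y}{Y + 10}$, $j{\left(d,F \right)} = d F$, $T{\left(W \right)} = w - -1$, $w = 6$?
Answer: $- \frac{12509}{39} \approx -320.74$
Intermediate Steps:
$T{\left(W \right)} = 7$ ($T{\left(W \right)} = 6 - -1 = 6 + 1 = 7$)
$j{\left(d,F \right)} = F d$
$f{\left(Y \right)} = \frac{2 Y}{10 + Y}$
$\frac{j{\left(12,T{\left(-4 \right)} \right)}}{-36} \left(137 + f{\left(3 \right)}\right) = \frac{7 \cdot 12}{-36} \left(137 + 2 \cdot 3 \frac{1}{10 + 3}\right) = 84 \left(- \frac{1}{36}\right) \left(137 + 2 \cdot 3 \cdot \frac{1}{13}\right) = - \frac{7 \left(137 + 2 \cdot 3 \cdot \frac{1}{13}\right)}{3} = - \frac{7 \left(137 + \frac{6}{13}\right)}{3} = \left(- \frac{7}{3}\right) \frac{1787}{13} = - \frac{12509}{39}$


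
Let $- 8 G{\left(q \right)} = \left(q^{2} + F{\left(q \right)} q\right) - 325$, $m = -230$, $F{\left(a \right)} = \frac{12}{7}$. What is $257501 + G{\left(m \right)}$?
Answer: $\frac{14054791}{56} \approx 2.5098 \cdot 10^{5}$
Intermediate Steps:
$F{\left(a \right)} = \frac{12}{7}$ ($F{\left(a \right)} = 12 \cdot \frac{1}{7} = \frac{12}{7}$)
$G{\left(q \right)} = \frac{325}{8} - \frac{3 q}{14} - \frac{q^{2}}{8}$ ($G{\left(q \right)} = - \frac{\left(q^{2} + \frac{12 q}{7}\right) - 325}{8} = - \frac{-325 + q^{2} + \frac{12 q}{7}}{8} = \frac{325}{8} - \frac{3 q}{14} - \frac{q^{2}}{8}$)
$257501 + G{\left(m \right)} = 257501 - \left(- \frac{5035}{56} + \frac{13225}{2}\right) = 257501 + \left(\frac{325}{8} + \frac{345}{7} - \frac{13225}{2}\right) = 257501 - \frac{365265}{56} = \frac{14054791}{56}$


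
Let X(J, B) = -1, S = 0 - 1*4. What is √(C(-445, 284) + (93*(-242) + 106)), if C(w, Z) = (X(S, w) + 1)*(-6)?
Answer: 40*I*√14 ≈ 149.67*I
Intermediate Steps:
S = -4 (S = 0 - 4 = -4)
C(w, Z) = 0 (C(w, Z) = (-1 + 1)*(-6) = 0*(-6) = 0)
√(C(-445, 284) + (93*(-242) + 106)) = √(0 + (93*(-242) + 106)) = √(0 + (-22506 + 106)) = √(0 - 22400) = √(-22400) = 40*I*√14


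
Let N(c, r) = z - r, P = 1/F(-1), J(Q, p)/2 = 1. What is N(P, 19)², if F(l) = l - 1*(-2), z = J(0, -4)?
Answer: 289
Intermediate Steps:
J(Q, p) = 2 (J(Q, p) = 2*1 = 2)
z = 2
F(l) = 2 + l (F(l) = l + 2 = 2 + l)
P = 1 (P = 1/(2 - 1) = 1/1 = 1)
N(c, r) = 2 - r
N(P, 19)² = (2 - 1*19)² = (2 - 19)² = (-17)² = 289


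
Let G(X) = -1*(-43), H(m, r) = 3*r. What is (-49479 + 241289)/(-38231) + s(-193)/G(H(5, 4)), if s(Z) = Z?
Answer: -15626413/1643933 ≈ -9.5055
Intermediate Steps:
G(X) = 43
(-49479 + 241289)/(-38231) + s(-193)/G(H(5, 4)) = (-49479 + 241289)/(-38231) - 193/43 = 191810*(-1/38231) - 193*1/43 = -191810/38231 - 193/43 = -15626413/1643933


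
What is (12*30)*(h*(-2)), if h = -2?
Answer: 1440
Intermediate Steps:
(12*30)*(h*(-2)) = (12*30)*(-2*(-2)) = 360*4 = 1440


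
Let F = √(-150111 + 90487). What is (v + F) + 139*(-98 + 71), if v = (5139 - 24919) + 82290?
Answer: 58757 + 2*I*√14906 ≈ 58757.0 + 244.18*I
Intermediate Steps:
F = 2*I*√14906 (F = √(-59624) = 2*I*√14906 ≈ 244.18*I)
v = 62510 (v = -19780 + 82290 = 62510)
(v + F) + 139*(-98 + 71) = (62510 + 2*I*√14906) + 139*(-98 + 71) = (62510 + 2*I*√14906) + 139*(-27) = (62510 + 2*I*√14906) - 3753 = 58757 + 2*I*√14906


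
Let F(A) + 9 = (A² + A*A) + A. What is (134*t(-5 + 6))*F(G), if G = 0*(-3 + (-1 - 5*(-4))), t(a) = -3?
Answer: 3618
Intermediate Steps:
G = 0 (G = 0*(-3 + (-1 + 20)) = 0*(-3 + 19) = 0*16 = 0)
F(A) = -9 + A + 2*A² (F(A) = -9 + ((A² + A*A) + A) = -9 + ((A² + A²) + A) = -9 + (2*A² + A) = -9 + (A + 2*A²) = -9 + A + 2*A²)
(134*t(-5 + 6))*F(G) = (134*(-3))*(-9 + 0 + 2*0²) = -402*(-9 + 0 + 2*0) = -402*(-9 + 0 + 0) = -402*(-9) = 3618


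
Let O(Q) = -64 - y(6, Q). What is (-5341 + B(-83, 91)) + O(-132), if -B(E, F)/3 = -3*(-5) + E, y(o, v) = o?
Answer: -5207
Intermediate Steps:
B(E, F) = -45 - 3*E (B(E, F) = -3*(-3*(-5) + E) = -3*(15 + E) = -45 - 3*E)
O(Q) = -70 (O(Q) = -64 - 1*6 = -64 - 6 = -70)
(-5341 + B(-83, 91)) + O(-132) = (-5341 + (-45 - 3*(-83))) - 70 = (-5341 + (-45 + 249)) - 70 = (-5341 + 204) - 70 = -5137 - 70 = -5207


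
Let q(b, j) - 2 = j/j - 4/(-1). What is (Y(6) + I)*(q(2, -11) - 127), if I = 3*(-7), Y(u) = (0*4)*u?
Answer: 2520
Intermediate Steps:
q(b, j) = 7 (q(b, j) = 2 + (j/j - 4/(-1)) = 2 + (1 - 4*(-1)) = 2 + (1 + 4) = 2 + 5 = 7)
Y(u) = 0 (Y(u) = 0*u = 0)
I = -21
(Y(6) + I)*(q(2, -11) - 127) = (0 - 21)*(7 - 127) = -21*(-120) = 2520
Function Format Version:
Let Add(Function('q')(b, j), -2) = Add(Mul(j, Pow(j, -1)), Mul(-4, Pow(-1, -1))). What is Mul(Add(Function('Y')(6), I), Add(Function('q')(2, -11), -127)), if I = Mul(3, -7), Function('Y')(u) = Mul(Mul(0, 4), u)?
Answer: 2520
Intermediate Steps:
Function('q')(b, j) = 7 (Function('q')(b, j) = Add(2, Add(Mul(j, Pow(j, -1)), Mul(-4, Pow(-1, -1)))) = Add(2, Add(1, Mul(-4, -1))) = Add(2, Add(1, 4)) = Add(2, 5) = 7)
Function('Y')(u) = 0 (Function('Y')(u) = Mul(0, u) = 0)
I = -21
Mul(Add(Function('Y')(6), I), Add(Function('q')(2, -11), -127)) = Mul(Add(0, -21), Add(7, -127)) = Mul(-21, -120) = 2520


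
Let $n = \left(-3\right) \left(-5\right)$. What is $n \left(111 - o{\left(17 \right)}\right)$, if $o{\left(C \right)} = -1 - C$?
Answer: $1935$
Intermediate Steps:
$n = 15$
$n \left(111 - o{\left(17 \right)}\right) = 15 \left(111 - \left(-1 - 17\right)\right) = 15 \left(111 - -18\right) = 15 \left(111 + 18\right) = 15 \cdot 129 = 1935$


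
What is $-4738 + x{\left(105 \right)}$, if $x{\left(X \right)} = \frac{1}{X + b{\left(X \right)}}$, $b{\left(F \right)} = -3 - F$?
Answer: $- \frac{14215}{3} \approx -4738.3$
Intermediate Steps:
$x{\left(X \right)} = - \frac{1}{3}$ ($x{\left(X \right)} = \frac{1}{X - \left(3 + X\right)} = \frac{1}{-3} = - \frac{1}{3}$)
$-4738 + x{\left(105 \right)} = -4738 - \frac{1}{3} = - \frac{14215}{3}$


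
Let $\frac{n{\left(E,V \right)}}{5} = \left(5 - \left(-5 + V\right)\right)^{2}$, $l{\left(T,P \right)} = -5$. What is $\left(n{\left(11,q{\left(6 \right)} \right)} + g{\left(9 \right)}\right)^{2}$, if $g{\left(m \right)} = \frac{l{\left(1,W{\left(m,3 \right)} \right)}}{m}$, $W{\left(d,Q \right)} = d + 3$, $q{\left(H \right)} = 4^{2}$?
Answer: $\frac{2608225}{81} \approx 32200.0$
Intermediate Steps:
$q{\left(H \right)} = 16$
$W{\left(d,Q \right)} = 3 + d$
$n{\left(E,V \right)} = 5 \left(10 - V\right)^{2}$ ($n{\left(E,V \right)} = 5 \left(5 - \left(-5 + V\right)\right)^{2} = 5 \left(10 - V\right)^{2}$)
$g{\left(m \right)} = - \frac{5}{m}$
$\left(n{\left(11,q{\left(6 \right)} \right)} + g{\left(9 \right)}\right)^{2} = \left(5 \left(-10 + 16\right)^{2} - \frac{5}{9}\right)^{2} = \left(5 \cdot 6^{2} - \frac{5}{9}\right)^{2} = \left(5 \cdot 36 - \frac{5}{9}\right)^{2} = \left(180 - \frac{5}{9}\right)^{2} = \left(\frac{1615}{9}\right)^{2} = \frac{2608225}{81}$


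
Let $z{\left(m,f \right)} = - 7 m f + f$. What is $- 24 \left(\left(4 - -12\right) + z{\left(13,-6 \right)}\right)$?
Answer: $-13344$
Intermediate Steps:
$z{\left(m,f \right)} = f - 7 f m$ ($z{\left(m,f \right)} = - 7 f m + f = f - 7 f m$)
$- 24 \left(\left(4 - -12\right) + z{\left(13,-6 \right)}\right) = - 24 \left(\left(4 - -12\right) - 6 \left(1 - 91\right)\right) = - 24 \left(\left(4 + 12\right) - 6 \left(1 - 91\right)\right) = - 24 \left(16 - -540\right) = - 24 \left(16 + 540\right) = \left(-24\right) 556 = -13344$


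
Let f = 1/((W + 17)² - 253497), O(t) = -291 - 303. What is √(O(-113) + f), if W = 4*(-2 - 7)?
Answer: I*√2378889621485/63284 ≈ 24.372*I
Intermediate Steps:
W = -36 (W = 4*(-9) = -36)
O(t) = -594
f = -1/253136 (f = 1/((-36 + 17)² - 253497) = 1/((-19)² - 253497) = 1/(361 - 253497) = 1/(-253136) = -1/253136 ≈ -3.9504e-6)
√(O(-113) + f) = √(-594 - 1/253136) = √(-150362785/253136) = I*√2378889621485/63284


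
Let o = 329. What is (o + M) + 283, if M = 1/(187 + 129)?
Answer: 193393/316 ≈ 612.00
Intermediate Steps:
M = 1/316 ≈ 0.0031646
(o + M) + 283 = (329 + 1/316) + 283 = 103965/316 + 283 = 193393/316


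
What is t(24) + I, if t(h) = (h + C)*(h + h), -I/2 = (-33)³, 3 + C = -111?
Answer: 67554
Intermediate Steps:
C = -114 (C = -3 - 111 = -114)
I = 71874 (I = -2*(-33)³ = -2*(-35937) = 71874)
t(h) = 2*h*(-114 + h) (t(h) = (h - 114)*(h + h) = (-114 + h)*(2*h) = 2*h*(-114 + h))
t(24) + I = 2*24*(-114 + 24) + 71874 = 2*24*(-90) + 71874 = -4320 + 71874 = 67554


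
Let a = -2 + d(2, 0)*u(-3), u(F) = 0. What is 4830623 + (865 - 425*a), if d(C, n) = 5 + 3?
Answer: 4832338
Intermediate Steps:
d(C, n) = 8
a = -2 (a = -2 + 8*0 = -2 + 0 = -2)
4830623 + (865 - 425*a) = 4830623 + (865 - 425*(-2)) = 4830623 + (865 + 850) = 4830623 + 1715 = 4832338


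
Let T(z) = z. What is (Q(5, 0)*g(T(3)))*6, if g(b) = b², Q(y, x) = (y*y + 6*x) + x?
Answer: 1350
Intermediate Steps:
Q(y, x) = y² + 7*x (Q(y, x) = (y² + 6*x) + x = y² + 7*x)
(Q(5, 0)*g(T(3)))*6 = ((5² + 7*0)*3²)*6 = ((25 + 0)*9)*6 = (25*9)*6 = 225*6 = 1350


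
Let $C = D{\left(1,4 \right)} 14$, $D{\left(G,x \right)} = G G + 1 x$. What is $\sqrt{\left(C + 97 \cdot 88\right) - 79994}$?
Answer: $6 i \sqrt{1983} \approx 267.19 i$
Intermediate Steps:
$D{\left(G,x \right)} = x + G^{2}$ ($D{\left(G,x \right)} = G^{2} + x = x + G^{2}$)
$C = 70$ ($C = \left(4 + 1^{2}\right) 14 = \left(4 + 1\right) 14 = 5 \cdot 14 = 70$)
$\sqrt{\left(C + 97 \cdot 88\right) - 79994} = \sqrt{\left(70 + 97 \cdot 88\right) - 79994} = \sqrt{\left(70 + 8536\right) - 79994} = \sqrt{8606 - 79994} = \sqrt{-71388} = 6 i \sqrt{1983}$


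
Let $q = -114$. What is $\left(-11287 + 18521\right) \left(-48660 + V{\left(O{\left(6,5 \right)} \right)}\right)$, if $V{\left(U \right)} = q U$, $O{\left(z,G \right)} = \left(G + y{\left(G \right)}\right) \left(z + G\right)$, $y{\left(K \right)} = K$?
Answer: $-442720800$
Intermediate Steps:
$O{\left(z,G \right)} = 2 G \left(G + z\right)$ ($O{\left(z,G \right)} = \left(G + G\right) \left(z + G\right) = 2 G \left(G + z\right)$)
$V{\left(U \right)} = - 114 U$
$\left(-11287 + 18521\right) \left(-48660 + V{\left(O{\left(6,5 \right)} \right)}\right) = \left(-11287 + 18521\right) \left(-48660 - 114 \cdot 2 \cdot 5 \left(5 + 6\right)\right) = 7234 \left(-48660 - 114 \cdot 2 \cdot 5 \cdot 11\right) = 7234 \left(-48660 - 12540\right) = 7234 \left(-61200\right) = -442720800$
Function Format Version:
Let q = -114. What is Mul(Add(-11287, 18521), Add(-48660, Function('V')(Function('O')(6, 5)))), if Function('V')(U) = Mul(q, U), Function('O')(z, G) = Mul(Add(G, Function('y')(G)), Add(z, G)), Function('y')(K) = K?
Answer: -442720800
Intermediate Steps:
Function('O')(z, G) = Mul(2, G, Add(G, z)) (Function('O')(z, G) = Mul(Add(G, G), Add(z, G)) = Mul(Mul(2, G), Add(G, z)) = Mul(2, G, Add(G, z)))
Function('V')(U) = Mul(-114, U)
Mul(Add(-11287, 18521), Add(-48660, Function('V')(Function('O')(6, 5)))) = Mul(Add(-11287, 18521), Add(-48660, Mul(-114, Mul(2, 5, Add(5, 6))))) = Mul(7234, Add(-48660, Mul(-114, Mul(2, 5, 11)))) = Mul(7234, Add(-48660, Mul(-114, 110))) = Mul(7234, Add(-48660, -12540)) = Mul(7234, -61200) = -442720800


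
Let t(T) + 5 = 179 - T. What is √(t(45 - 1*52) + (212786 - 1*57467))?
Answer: 10*√1555 ≈ 394.33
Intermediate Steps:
t(T) = 174 - T (t(T) = -5 + (179 - T) = 174 - T)
√(t(45 - 1*52) + (212786 - 1*57467)) = √((174 - (45 - 1*52)) + (212786 - 1*57467)) = √((174 - (45 - 52)) + (212786 - 57467)) = √((174 - 1*(-7)) + 155319) = √((174 + 7) + 155319) = √(181 + 155319) = √155500 = 10*√1555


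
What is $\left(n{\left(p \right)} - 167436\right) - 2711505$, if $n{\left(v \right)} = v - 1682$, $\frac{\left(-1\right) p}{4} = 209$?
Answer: $-2881459$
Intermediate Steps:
$p = -836$ ($p = \left(-4\right) 209 = -836$)
$n{\left(v \right)} = -1682 + v$
$\left(n{\left(p \right)} - 167436\right) - 2711505 = \left(\left(-1682 - 836\right) - 167436\right) - 2711505 = \left(-2518 - 167436\right) - 2711505 = -169954 - 2711505 = -2881459$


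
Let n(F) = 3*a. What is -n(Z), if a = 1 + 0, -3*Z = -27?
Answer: -3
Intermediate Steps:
Z = 9 (Z = -⅓*(-27) = 9)
a = 1
n(F) = 3 (n(F) = 3*1 = 3)
-n(Z) = -1*3 = -3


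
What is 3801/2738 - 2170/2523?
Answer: 3648463/6907974 ≈ 0.52815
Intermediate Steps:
3801/2738 - 2170/2523 = 3648463/6907974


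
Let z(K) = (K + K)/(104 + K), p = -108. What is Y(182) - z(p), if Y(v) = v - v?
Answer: -54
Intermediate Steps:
Y(v) = 0
z(K) = 2*K/(104 + K) (z(K) = (2*K)/(104 + K) = 2*K/(104 + K))
Y(182) - z(p) = 0 - 2*(-108)/(104 - 108) = 0 - 2*(-108)/(-4) = 0 - 2*(-108)*(-1)/4 = 0 - 1*54 = 0 - 54 = -54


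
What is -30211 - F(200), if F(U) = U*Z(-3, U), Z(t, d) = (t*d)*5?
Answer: 569789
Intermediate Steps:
Z(t, d) = 5*d*t (Z(t, d) = (d*t)*5 = 5*d*t)
F(U) = -15*U² (F(U) = U*(5*U*(-3)) = U*(-15*U) = -15*U²)
-30211 - F(200) = -30211 - (-15)*200² = -30211 - (-15)*40000 = -30211 - 1*(-600000) = -30211 + 600000 = 569789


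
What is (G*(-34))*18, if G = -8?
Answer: 4896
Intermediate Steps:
(G*(-34))*18 = -8*(-34)*18 = 272*18 = 4896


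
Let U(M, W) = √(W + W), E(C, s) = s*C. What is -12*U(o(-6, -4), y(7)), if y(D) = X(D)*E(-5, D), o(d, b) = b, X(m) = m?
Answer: -84*I*√10 ≈ -265.63*I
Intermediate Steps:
E(C, s) = C*s
y(D) = -5*D² (y(D) = D*(-5*D) = -5*D²)
U(M, W) = √2*√W (U(M, W) = √(2*W) = √2*√W)
-12*U(o(-6, -4), y(7)) = -12*√2*√(-5*7²) = -12*√2*√(-5*49) = -12*√2*√(-245) = -12*√2*7*I*√5 = -84*I*√10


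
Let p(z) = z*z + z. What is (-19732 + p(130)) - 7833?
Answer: -10535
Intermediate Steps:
p(z) = z + z² (p(z) = z² + z = z + z²)
(-19732 + p(130)) - 7833 = (-19732 + 130*(1 + 130)) - 7833 = (-19732 + 130*131) - 7833 = (-19732 + 17030) - 7833 = -2702 - 7833 = -10535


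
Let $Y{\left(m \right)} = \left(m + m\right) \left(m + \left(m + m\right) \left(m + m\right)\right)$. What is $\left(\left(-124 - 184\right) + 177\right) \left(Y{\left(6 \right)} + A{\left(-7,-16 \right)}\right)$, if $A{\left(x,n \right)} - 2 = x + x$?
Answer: $-234228$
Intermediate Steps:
$A{\left(x,n \right)} = 2 + 2 x$ ($A{\left(x,n \right)} = 2 + \left(x + x\right) = 2 + 2 x$)
$Y{\left(m \right)} = 2 m \left(m + 4 m^{2}\right)$ ($Y{\left(m \right)} = 2 m \left(m + 2 m 2 m\right) = 2 m \left(m + 4 m^{2}\right)$)
$\left(\left(-124 - 184\right) + 177\right) \left(Y{\left(6 \right)} + A{\left(-7,-16 \right)}\right) = \left(\left(-124 - 184\right) + 177\right) \left(6^{2} \left(2 + 8 \cdot 6\right) + \left(2 + 2 \left(-7\right)\right)\right) = \left(-308 + 177\right) \left(36 \left(2 + 48\right) + \left(2 - 14\right)\right) = - 131 \left(36 \cdot 50 - 12\right) = - 131 \left(1800 - 12\right) = \left(-131\right) 1788 = -234228$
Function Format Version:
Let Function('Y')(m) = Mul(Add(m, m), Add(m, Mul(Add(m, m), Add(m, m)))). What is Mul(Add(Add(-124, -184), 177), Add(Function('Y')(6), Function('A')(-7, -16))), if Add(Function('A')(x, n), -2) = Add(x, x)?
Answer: -234228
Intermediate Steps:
Function('A')(x, n) = Add(2, Mul(2, x)) (Function('A')(x, n) = Add(2, Add(x, x)) = Add(2, Mul(2, x)))
Function('Y')(m) = Mul(2, m, Add(m, Mul(4, Pow(m, 2)))) (Function('Y')(m) = Mul(Mul(2, m), Add(m, Mul(Mul(2, m), Mul(2, m)))) = Mul(Mul(2, m), Add(m, Mul(4, Pow(m, 2)))) = Mul(2, m, Add(m, Mul(4, Pow(m, 2)))))
Mul(Add(Add(-124, -184), 177), Add(Function('Y')(6), Function('A')(-7, -16))) = Mul(Add(Add(-124, -184), 177), Add(Mul(Pow(6, 2), Add(2, Mul(8, 6))), Add(2, Mul(2, -7)))) = Mul(Add(-308, 177), Add(Mul(36, Add(2, 48)), Add(2, -14))) = Mul(-131, Add(Mul(36, 50), -12)) = Mul(-131, Add(1800, -12)) = Mul(-131, 1788) = -234228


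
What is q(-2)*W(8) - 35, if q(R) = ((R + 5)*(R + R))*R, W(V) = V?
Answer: 157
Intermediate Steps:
q(R) = 2*R²*(5 + R) (q(R) = ((5 + R)*(2*R))*R = (2*R*(5 + R))*R = 2*R²*(5 + R))
q(-2)*W(8) - 35 = (2*(-2)²*(5 - 2))*8 - 35 = (2*4*3)*8 - 35 = 24*8 - 35 = 192 - 35 = 157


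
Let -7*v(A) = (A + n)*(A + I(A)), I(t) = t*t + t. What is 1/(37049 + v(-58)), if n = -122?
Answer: 1/120569 ≈ 8.2940e-6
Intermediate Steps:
I(t) = t + t**2 (I(t) = t**2 + t = t + t**2)
v(A) = -(-122 + A)*(A + A*(1 + A))/7 (v(A) = -(A - 122)*(A + A*(1 + A))/7 = -(-122 + A)*(A + A*(1 + A))/7)
1/(37049 + v(-58)) = 1/(37049 + (1/7)*(-58)*(244 - 1*(-58)**2 + 120*(-58))) = 1/(37049 + (1/7)*(-58)*(244 - 1*3364 - 6960)) = 1/(37049 + (1/7)*(-58)*(244 - 3364 - 6960)) = 1/(37049 + (1/7)*(-58)*(-10080)) = 1/(37049 + 83520) = 1/120569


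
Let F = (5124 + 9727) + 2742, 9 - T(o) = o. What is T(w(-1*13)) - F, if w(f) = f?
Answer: -17571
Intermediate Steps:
T(o) = 9 - o
F = 17593 (F = 14851 + 2742 = 17593)
T(w(-1*13)) - F = (9 - (-1)*13) - 1*17593 = (9 - 1*(-13)) - 17593 = (9 + 13) - 17593 = 22 - 17593 = -17571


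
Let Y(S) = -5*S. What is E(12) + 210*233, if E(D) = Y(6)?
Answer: 48900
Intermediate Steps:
E(D) = -30 (E(D) = -5*6 = -30)
E(12) + 210*233 = -30 + 210*233 = -30 + 48930 = 48900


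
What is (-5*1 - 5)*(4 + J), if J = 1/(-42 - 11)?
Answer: -2110/53 ≈ -39.811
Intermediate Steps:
J = -1/53 (J = 1/(-53) = -1/53 ≈ -0.018868)
(-5*1 - 5)*(4 + J) = (-5*1 - 5)*(4 - 1/53) = (-5 - 5)*(211/53) = -10*211/53 = -2110/53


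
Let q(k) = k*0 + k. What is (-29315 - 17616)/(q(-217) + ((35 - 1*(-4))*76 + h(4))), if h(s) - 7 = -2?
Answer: -46931/2752 ≈ -17.053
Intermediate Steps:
q(k) = k (q(k) = 0 + k = k)
h(s) = 5 (h(s) = 7 - 2 = 5)
(-29315 - 17616)/(q(-217) + ((35 - 1*(-4))*76 + h(4))) = (-29315 - 17616)/(-217 + ((35 - 1*(-4))*76 + 5)) = -46931/(-217 + ((35 + 4)*76 + 5)) = -46931/(-217 + (39*76 + 5)) = -46931/(-217 + (2964 + 5)) = -46931/(-217 + 2969) = -46931/2752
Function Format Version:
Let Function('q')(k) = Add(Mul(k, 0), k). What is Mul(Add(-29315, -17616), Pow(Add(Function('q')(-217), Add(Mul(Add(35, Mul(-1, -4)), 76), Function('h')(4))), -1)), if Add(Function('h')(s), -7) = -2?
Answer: Rational(-46931, 2752) ≈ -17.053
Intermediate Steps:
Function('q')(k) = k (Function('q')(k) = Add(0, k) = k)
Function('h')(s) = 5 (Function('h')(s) = Add(7, -2) = 5)
Mul(Add(-29315, -17616), Pow(Add(Function('q')(-217), Add(Mul(Add(35, Mul(-1, -4)), 76), Function('h')(4))), -1)) = Mul(Add(-29315, -17616), Pow(Add(-217, Add(Mul(Add(35, Mul(-1, -4)), 76), 5)), -1)) = Mul(-46931, Pow(Add(-217, Add(Mul(Add(35, 4), 76), 5)), -1)) = Mul(-46931, Pow(Add(-217, Add(Mul(39, 76), 5)), -1)) = Mul(-46931, Pow(Add(-217, Add(2964, 5)), -1)) = Mul(-46931, Pow(Add(-217, 2969), -1)) = Mul(-46931, Pow(2752, -1)) = Mul(-46931, Rational(1, 2752)) = Rational(-46931, 2752)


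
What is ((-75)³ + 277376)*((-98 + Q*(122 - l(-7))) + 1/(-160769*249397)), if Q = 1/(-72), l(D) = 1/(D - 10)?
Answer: 41587746692178528845/2886862053096 ≈ 1.4406e+7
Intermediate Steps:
l(D) = 1/(-10 + D)
Q = -1/72 ≈ -0.013889
((-75)³ + 277376)*((-98 + Q*(122 - l(-7))) + 1/(-160769*249397)) = ((-75)³ + 277376)*((-98 - (122 - 1/(-10 - 7))/72) + 1/(-160769*249397)) = (-421875 + 277376)*((-98 - (122 - 1/(-17))/72) - 1/160769*1/249397) = -144499*((-98 - (122 - 1*(-1/17))/72) - 1/40095306293) = -144499*((-98 - (122 + 1/17)/72) - 1/40095306293) = -144499*((-98 - 1/72*2075/17) - 1/40095306293) = -144499*((-98 - 2075/1224) - 1/40095306293) = -144499*(-122027/1224 - 1/40095306293) = -144499*(-287806467118655/2886862053096) = 41587746692178528845/2886862053096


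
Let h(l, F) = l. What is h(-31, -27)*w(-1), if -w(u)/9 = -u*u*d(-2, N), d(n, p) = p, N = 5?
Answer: -1395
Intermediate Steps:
w(u) = 45*u² (w(u) = -(-9)*(u*u)*5 = -(-9)*u²*5 = -(-9)*5*u² = -(-45)*u² = 45*u²)
h(-31, -27)*w(-1) = -1395*(-1)² = -1395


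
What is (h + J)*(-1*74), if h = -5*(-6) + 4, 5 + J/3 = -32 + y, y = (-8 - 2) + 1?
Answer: 7696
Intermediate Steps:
y = -9 (y = -10 + 1 = -9)
J = -138 (J = -15 + 3*(-32 - 9) = -15 + 3*(-41) = -15 - 123 = -138)
h = 34 (h = 30 + 4 = 34)
(h + J)*(-1*74) = (34 - 138)*(-1*74) = -104*(-74) = 7696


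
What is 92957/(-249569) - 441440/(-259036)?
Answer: 694278467/521349641 ≈ 1.3317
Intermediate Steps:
92957/(-249569) - 441440/(-259036) = 92957*(-1/249569) - 441440*(-1/259036) = -92957/249569 + 3560/2089 = 694278467/521349641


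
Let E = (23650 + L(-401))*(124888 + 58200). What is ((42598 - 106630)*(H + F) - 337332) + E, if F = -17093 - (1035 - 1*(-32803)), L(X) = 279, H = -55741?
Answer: 11211196924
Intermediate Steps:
F = -50931 (F = -17093 - (1035 + 32803) = -17093 - 1*33838 = -17093 - 33838 = -50931)
E = 4381112752 (E = (23650 + 279)*(124888 + 58200) = 23929*183088 = 4381112752)
((42598 - 106630)*(H + F) - 337332) + E = ((42598 - 106630)*(-55741 - 50931) - 337332) + 4381112752 = (-64032*(-106672) - 337332) + 4381112752 = (6830421504 - 337332) + 4381112752 = 6830084172 + 4381112752 = 11211196924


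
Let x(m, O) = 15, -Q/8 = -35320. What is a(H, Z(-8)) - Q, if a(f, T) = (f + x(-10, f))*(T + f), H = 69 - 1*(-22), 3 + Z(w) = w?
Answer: -274080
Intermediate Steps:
Z(w) = -3 + w
Q = 282560 (Q = -8*(-35320) = 282560)
H = 91 (H = 69 + 22 = 91)
a(f, T) = (15 + f)*(T + f) (a(f, T) = (f + 15)*(T + f) = (15 + f)*(T + f))
a(H, Z(-8)) - Q = (91² + 15*(-3 - 8) + 15*91 + (-3 - 8)*91) - 1*282560 = (8281 + 15*(-11) + 1365 - 11*91) - 282560 = (8281 - 165 + 1365 - 1001) - 282560 = 8480 - 282560 = -274080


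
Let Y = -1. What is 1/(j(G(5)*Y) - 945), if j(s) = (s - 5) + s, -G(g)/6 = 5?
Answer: -1/890 ≈ -0.0011236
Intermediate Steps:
G(g) = -30 (G(g) = -6*5 = -30)
j(s) = -5 + 2*s (j(s) = (-5 + s) + s = -5 + 2*s)
1/(j(G(5)*Y) - 945) = 1/((-5 + 2*(-30*(-1))) - 945) = 1/((-5 + 2*30) - 945) = 1/((-5 + 60) - 945) = 1/(55 - 945) = 1/(-890) = -1/890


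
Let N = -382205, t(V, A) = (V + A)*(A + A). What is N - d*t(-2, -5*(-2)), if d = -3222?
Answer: 133315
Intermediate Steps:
t(V, A) = 2*A*(A + V) (t(V, A) = (A + V)*(2*A) = 2*A*(A + V))
N - d*t(-2, -5*(-2)) = -382205 - (-3222)*2*(-5*(-2))*(-5*(-2) - 2) = -382205 - (-3222)*2*10*(10 - 2) = -382205 - (-3222)*2*10*8 = -382205 - (-3222)*160 = -382205 - 1*(-515520) = -382205 + 515520 = 133315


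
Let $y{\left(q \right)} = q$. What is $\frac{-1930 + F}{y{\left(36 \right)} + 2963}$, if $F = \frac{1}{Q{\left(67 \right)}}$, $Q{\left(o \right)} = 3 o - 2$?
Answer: $- \frac{384069}{596801} \approx -0.64355$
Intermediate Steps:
$Q{\left(o \right)} = -2 + 3 o$
$F = \frac{1}{199}$ ($F = \frac{1}{-2 + 3 \cdot 67} = \frac{1}{-2 + 201} = \frac{1}{199} \approx 0.0050251$)
$\frac{-1930 + F}{y{\left(36 \right)} + 2963} = \frac{-1930 + \frac{1}{199}}{36 + 2963} = - \frac{384069}{199 \cdot 2999} = \left(- \frac{384069}{199}\right) \frac{1}{2999} = - \frac{384069}{596801}$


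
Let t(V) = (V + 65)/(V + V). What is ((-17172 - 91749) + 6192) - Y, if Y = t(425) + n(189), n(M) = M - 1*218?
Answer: -8729549/85 ≈ -1.0270e+5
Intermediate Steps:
n(M) = -218 + M (n(M) = M - 218 = -218 + M)
t(V) = (65 + V)/(2*V) (t(V) = (65 + V)/((2*V)) = (65 + V)*(1/(2*V)) = (65 + V)/(2*V))
Y = -2416/85 (Y = (½)*(65 + 425)/425 + (-218 + 189) = (½)*(1/425)*490 - 29 = 49/85 - 29 = -2416/85 ≈ -28.424)
((-17172 - 91749) + 6192) - Y = ((-17172 - 91749) + 6192) - 1*(-2416/85) = (-108921 + 6192) + 2416/85 = -102729 + 2416/85 = -8729549/85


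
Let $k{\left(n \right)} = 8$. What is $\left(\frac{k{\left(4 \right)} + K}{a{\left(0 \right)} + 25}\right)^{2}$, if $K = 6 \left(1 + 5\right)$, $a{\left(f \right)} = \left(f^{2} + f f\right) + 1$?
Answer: $\frac{484}{169} \approx 2.8639$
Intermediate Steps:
$a{\left(f \right)} = 1 + 2 f^{2}$ ($a{\left(f \right)} = \left(f^{2} + f^{2}\right) + 1 = 2 f^{2} + 1 = 1 + 2 f^{2}$)
$K = 36$ ($K = 6 \cdot 6 = 36$)
$\left(\frac{k{\left(4 \right)} + K}{a{\left(0 \right)} + 25}\right)^{2} = \left(\frac{8 + 36}{\left(1 + 2 \cdot 0^{2}\right) + 25}\right)^{2} = \left(\frac{44}{\left(1 + 2 \cdot 0\right) + 25}\right)^{2} = \left(\frac{44}{\left(1 + 0\right) + 25}\right)^{2} = \left(\frac{44}{1 + 25}\right)^{2} = \left(\frac{44}{26}\right)^{2} = \left(44 \cdot \frac{1}{26}\right)^{2} = \left(\frac{22}{13}\right)^{2} = \frac{484}{169}$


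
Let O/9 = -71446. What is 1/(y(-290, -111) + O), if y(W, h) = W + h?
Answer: -1/643415 ≈ -1.5542e-6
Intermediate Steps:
O = -643014 (O = 9*(-71446) = -643014)
1/(y(-290, -111) + O) = 1/((-290 - 111) - 643014) = 1/(-401 - 643014) = 1/(-643415) = -1/643415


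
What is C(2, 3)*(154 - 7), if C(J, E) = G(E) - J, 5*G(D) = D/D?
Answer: -1323/5 ≈ -264.60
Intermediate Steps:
G(D) = ⅕ (G(D) = (D/D)/5 = (⅕)*1 = ⅕)
C(J, E) = ⅕ - J
C(2, 3)*(154 - 7) = (⅕ - 1*2)*(154 - 7) = (⅕ - 2)*147 = -9/5*147 = -1323/5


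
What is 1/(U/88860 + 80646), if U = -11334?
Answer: 14810/1194365371 ≈ 1.2400e-5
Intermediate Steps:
1/(U/88860 + 80646) = 1/(-11334/88860 + 80646) = 1/(-11334*1/88860 + 80646) = 1/(-1889/14810 + 80646) = 1/(1194365371/14810) = 14810/1194365371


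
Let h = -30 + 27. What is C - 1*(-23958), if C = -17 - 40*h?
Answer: 24061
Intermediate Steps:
h = -3
C = 103 (C = -17 - 40*(-3) = -17 + 120 = 103)
C - 1*(-23958) = 103 - 1*(-23958) = 103 + 23958 = 24061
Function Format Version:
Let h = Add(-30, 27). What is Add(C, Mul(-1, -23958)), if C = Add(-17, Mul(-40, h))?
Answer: 24061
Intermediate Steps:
h = -3
C = 103 (C = Add(-17, Mul(-40, -3)) = Add(-17, 120) = 103)
Add(C, Mul(-1, -23958)) = Add(103, Mul(-1, -23958)) = Add(103, 23958) = 24061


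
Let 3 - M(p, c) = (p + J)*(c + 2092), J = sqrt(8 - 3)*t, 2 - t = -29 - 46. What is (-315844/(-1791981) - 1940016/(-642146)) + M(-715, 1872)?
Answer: 1630714090508334679/575356715613 - 305228*sqrt(5) ≈ 2.1518e+6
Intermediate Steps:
t = 77 (t = 2 - (-29 - 46) = 2 - 1*(-75) = 2 + 75 = 77)
J = 77*sqrt(5) (J = sqrt(8 - 3)*77 = sqrt(5)*77 = 77*sqrt(5) ≈ 172.18)
M(p, c) = 3 - (2092 + c)*(p + 77*sqrt(5)) (M(p, c) = 3 - (p + 77*sqrt(5))*(c + 2092) = 3 - (p + 77*sqrt(5))*(2092 + c) = 3 - (2092 + c)*(p + 77*sqrt(5)))
(-315844/(-1791981) - 1940016/(-642146)) + M(-715, 1872) = (-315844/(-1791981) - 1940016/(-642146)) + (3 - 161084*sqrt(5) - 2092*(-715) - 1*1872*(-715) - 77*1872*sqrt(5)) = (-315844*(-1/1791981) - 1940016*(-1/642146)) + (3 - 161084*sqrt(5) + 1495780 + 1338480 - 144144*sqrt(5)) = (315844/1791981 + 970008/321073) + (2834263 - 305228*sqrt(5)) = 1839644886460/575356715613 + (2834263 - 305228*sqrt(5)) = 1630714090508334679/575356715613 - 305228*sqrt(5)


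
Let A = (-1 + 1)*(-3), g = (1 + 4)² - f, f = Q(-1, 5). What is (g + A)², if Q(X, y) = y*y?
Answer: 0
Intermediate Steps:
Q(X, y) = y²
f = 25 (f = 5² = 25)
g = 0 (g = (1 + 4)² - 1*25 = 5² - 25 = 25 - 25 = 0)
A = 0 (A = 0*(-3) = 0)
(g + A)² = (0 + 0)² = 0² = 0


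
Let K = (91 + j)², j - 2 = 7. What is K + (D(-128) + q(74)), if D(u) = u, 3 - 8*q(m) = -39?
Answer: 39509/4 ≈ 9877.3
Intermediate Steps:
j = 9 (j = 2 + 7 = 9)
q(m) = 21/4 (q(m) = 3/8 - ⅛*(-39) = 3/8 + 39/8 = 21/4)
K = 10000 (K = (91 + 9)² = 100² = 10000)
K + (D(-128) + q(74)) = 10000 + (-128 + 21/4) = 10000 - 491/4 = 39509/4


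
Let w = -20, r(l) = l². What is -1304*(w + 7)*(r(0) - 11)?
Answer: -186472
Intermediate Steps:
-1304*(w + 7)*(r(0) - 11) = -1304*(-20 + 7)*(0² - 11) = -(-16952)*(0 - 11) = -(-16952)*(-11) = -1304*143 = -186472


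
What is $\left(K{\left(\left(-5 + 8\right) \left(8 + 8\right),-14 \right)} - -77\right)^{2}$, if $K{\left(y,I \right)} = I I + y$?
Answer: $103041$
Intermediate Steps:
$K{\left(y,I \right)} = y + I^{2}$ ($K{\left(y,I \right)} = I^{2} + y = y + I^{2}$)
$\left(K{\left(\left(-5 + 8\right) \left(8 + 8\right),-14 \right)} - -77\right)^{2} = \left(\left(\left(-5 + 8\right) \left(8 + 8\right) + \left(-14\right)^{2}\right) - -77\right)^{2} = \left(\left(3 \cdot 16 + 196\right) + \left(-71 + 148\right)\right)^{2} = \left(\left(48 + 196\right) + 77\right)^{2} = \left(244 + 77\right)^{2} = 321^{2} = 103041$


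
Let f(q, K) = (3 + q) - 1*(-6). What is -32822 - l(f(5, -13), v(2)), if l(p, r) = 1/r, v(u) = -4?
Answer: -131287/4 ≈ -32822.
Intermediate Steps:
f(q, K) = 9 + q (f(q, K) = (3 + q) + 6 = 9 + q)
-32822 - l(f(5, -13), v(2)) = -32822 - 1/(-4) = -32822 - 1*(-¼) = -32822 + ¼ = -131287/4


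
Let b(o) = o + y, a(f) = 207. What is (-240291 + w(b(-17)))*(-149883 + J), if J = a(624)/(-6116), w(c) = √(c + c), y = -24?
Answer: 220271067628785/6116 - 916684635*I*√82/6116 ≈ 3.6016e+10 - 1.3572e+6*I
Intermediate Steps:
b(o) = -24 + o (b(o) = o - 24 = -24 + o)
w(c) = √2*√c (w(c) = √(2*c) = √2*√c)
J = -207/6116 (J = 207/(-6116) = 207*(-1/6116) = -207/6116 ≈ -0.033846)
(-240291 + w(b(-17)))*(-149883 + J) = (-240291 + √2*√(-24 - 17))*(-149883 - 207/6116) = (-240291 + √2*√(-41))*(-916684635/6116) = (-240291 + √2*(I*√41))*(-916684635/6116) = (-240291 + I*√82)*(-916684635/6116) = 220271067628785/6116 - 916684635*I*√82/6116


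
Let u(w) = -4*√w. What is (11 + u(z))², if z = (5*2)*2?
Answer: 441 - 176*√5 ≈ 47.452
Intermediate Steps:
z = 20 (z = 10*2 = 20)
(11 + u(z))² = (11 - 8*√5)²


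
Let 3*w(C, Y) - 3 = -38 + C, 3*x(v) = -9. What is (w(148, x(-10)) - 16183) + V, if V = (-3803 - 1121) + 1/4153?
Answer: -262502821/12459 ≈ -21069.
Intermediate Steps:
x(v) = -3 (x(v) = (⅓)*(-9) = -3)
w(C, Y) = -35/3 + C/3 (w(C, Y) = 1 + (-38 + C)/3 = 1 + (-38/3 + C/3) = -35/3 + C/3)
V = -20449371/4153 (V = -4924 + 1/4153 = -20449371/4153 ≈ -4924.0)
(w(148, x(-10)) - 16183) + V = ((-35/3 + (⅓)*148) - 16183) - 20449371/4153 = ((-35/3 + 148/3) - 16183) - 20449371/4153 = (113/3 - 16183) - 20449371/4153 = -48436/3 - 20449371/4153 = -262502821/12459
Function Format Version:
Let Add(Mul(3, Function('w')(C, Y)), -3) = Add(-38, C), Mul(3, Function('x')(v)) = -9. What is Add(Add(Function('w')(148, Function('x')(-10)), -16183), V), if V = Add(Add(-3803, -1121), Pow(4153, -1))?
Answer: Rational(-262502821, 12459) ≈ -21069.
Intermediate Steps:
Function('x')(v) = -3 (Function('x')(v) = Mul(Rational(1, 3), -9) = -3)
Function('w')(C, Y) = Add(Rational(-35, 3), Mul(Rational(1, 3), C)) (Function('w')(C, Y) = Add(1, Mul(Rational(1, 3), Add(-38, C))) = Add(1, Add(Rational(-38, 3), Mul(Rational(1, 3), C))) = Add(Rational(-35, 3), Mul(Rational(1, 3), C)))
V = Rational(-20449371, 4153) (V = Add(-4924, Rational(1, 4153)) = Rational(-20449371, 4153) ≈ -4924.0)
Add(Add(Function('w')(148, Function('x')(-10)), -16183), V) = Add(Add(Add(Rational(-35, 3), Mul(Rational(1, 3), 148)), -16183), Rational(-20449371, 4153)) = Add(Add(Add(Rational(-35, 3), Rational(148, 3)), -16183), Rational(-20449371, 4153)) = Add(Add(Rational(113, 3), -16183), Rational(-20449371, 4153)) = Add(Rational(-48436, 3), Rational(-20449371, 4153)) = Rational(-262502821, 12459)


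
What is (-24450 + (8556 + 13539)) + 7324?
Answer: 4969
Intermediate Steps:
(-24450 + (8556 + 13539)) + 7324 = (-24450 + 22095) + 7324 = -2355 + 7324 = 4969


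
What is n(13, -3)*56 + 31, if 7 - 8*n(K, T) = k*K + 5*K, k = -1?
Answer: -284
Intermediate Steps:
n(K, T) = 7/8 - K/2 (n(K, T) = 7/8 - (-K + 5*K)/8 = 7/8 - K/2)
n(13, -3)*56 + 31 = (7/8 - 1/2*13)*56 + 31 = (7/8 - 13/2)*56 + 31 = -45/8*56 + 31 = -315 + 31 = -284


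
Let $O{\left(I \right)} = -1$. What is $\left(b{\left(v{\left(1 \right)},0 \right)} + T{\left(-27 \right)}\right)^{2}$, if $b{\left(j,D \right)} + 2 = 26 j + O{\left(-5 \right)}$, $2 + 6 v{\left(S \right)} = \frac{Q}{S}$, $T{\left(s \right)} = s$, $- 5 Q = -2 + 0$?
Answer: $\frac{306916}{225} \approx 1364.1$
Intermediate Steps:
$Q = \frac{2}{5}$ ($Q = - \frac{-2 + 0}{5} = \left(- \frac{1}{5}\right) \left(-2\right) = \frac{2}{5} \approx 0.4$)
$v{\left(S \right)} = - \frac{1}{3} + \frac{1}{15 S}$ ($v{\left(S \right)} = - \frac{1}{3} + \frac{\frac{2}{5} \frac{1}{S}}{6} = - \frac{1}{3} + \frac{1}{15 S}$)
$b{\left(j,D \right)} = -3 + 26 j$ ($b{\left(j,D \right)} = -2 + \left(26 j - 1\right) = -2 + \left(-1 + 26 j\right) = -3 + 26 j$)
$\left(b{\left(v{\left(1 \right)},0 \right)} + T{\left(-27 \right)}\right)^{2} = \left(\left(-3 + 26 \frac{1 - 5}{15 \cdot 1}\right) - 27\right)^{2} = \left(\left(-3 + 26 \cdot \frac{1}{15} \cdot 1 \left(1 - 5\right)\right) - 27\right)^{2} = \left(\left(-3 + 26 \cdot \frac{1}{15} \cdot 1 \left(-4\right)\right) - 27\right)^{2} = \left(\left(-3 + 26 \left(- \frac{4}{15}\right)\right) - 27\right)^{2} = \left(\left(-3 - \frac{104}{15}\right) - 27\right)^{2} = \left(- \frac{149}{15} - 27\right)^{2} = \left(- \frac{554}{15}\right)^{2} = \frac{306916}{225}$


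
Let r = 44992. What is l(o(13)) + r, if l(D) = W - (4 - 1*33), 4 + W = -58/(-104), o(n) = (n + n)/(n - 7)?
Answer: 2340913/52 ≈ 45018.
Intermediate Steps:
o(n) = 2*n/(-7 + n) (o(n) = (2*n)/(-7 + n) = 2*n/(-7 + n))
W = -179/52 (W = -4 - 58/(-104) = -4 - 58*(-1/104) = -4 + 29/52 = -179/52 ≈ -3.4423)
l(D) = 1329/52 (l(D) = -179/52 - (4 - 1*33) = -179/52 - (4 - 33) = -179/52 - 1*(-29) = -179/52 + 29 = 1329/52)
l(o(13)) + r = 1329/52 + 44992 = 2340913/52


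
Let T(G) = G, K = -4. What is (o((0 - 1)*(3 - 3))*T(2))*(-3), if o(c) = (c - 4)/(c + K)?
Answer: -6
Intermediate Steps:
o(c) = 1 (o(c) = (c - 4)/(c - 4) = (-4 + c)/(-4 + c) = 1)
(o((0 - 1)*(3 - 3))*T(2))*(-3) = (1*2)*(-3) = 2*(-3) = -6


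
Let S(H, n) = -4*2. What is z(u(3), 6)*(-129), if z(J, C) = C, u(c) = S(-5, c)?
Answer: -774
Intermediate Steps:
S(H, n) = -8
u(c) = -8
z(u(3), 6)*(-129) = 6*(-129) = -774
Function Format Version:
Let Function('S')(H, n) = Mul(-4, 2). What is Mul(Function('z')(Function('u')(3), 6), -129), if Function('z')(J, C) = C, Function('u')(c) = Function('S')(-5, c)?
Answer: -774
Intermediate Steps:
Function('S')(H, n) = -8
Function('u')(c) = -8
Mul(Function('z')(Function('u')(3), 6), -129) = Mul(6, -129) = -774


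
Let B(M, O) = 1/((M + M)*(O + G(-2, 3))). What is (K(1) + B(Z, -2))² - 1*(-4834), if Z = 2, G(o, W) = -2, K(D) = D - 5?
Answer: 1241729/256 ≈ 4850.5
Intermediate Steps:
K(D) = -5 + D
B(M, O) = 1/(2*M*(-2 + O)) (B(M, O) = 1/((M + M)*(O - 2)) = 1/((2*M)*(-2 + O)) = 1/(2*M*(-2 + O)))
(K(1) + B(Z, -2))² - 1*(-4834) = ((-5 + 1) + (½)/(2*(-2 - 2)))² - 1*(-4834) = (-4 + (½)*(½)/(-4))² + 4834 = (-4 + (½)*(½)*(-¼))² + 4834 = (-4 - 1/16)² + 4834 = (-65/16)² + 4834 = 4225/256 + 4834 = 1241729/256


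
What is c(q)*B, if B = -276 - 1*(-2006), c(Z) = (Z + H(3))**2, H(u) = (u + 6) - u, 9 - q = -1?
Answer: 442880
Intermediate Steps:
q = 10 (q = 9 - 1*(-1) = 9 + 1 = 10)
H(u) = 6 (H(u) = (6 + u) - u = 6)
c(Z) = (6 + Z)**2 (c(Z) = (Z + 6)**2 = (6 + Z)**2)
B = 1730 (B = -276 + 2006 = 1730)
c(q)*B = (6 + 10)**2*1730 = 16**2*1730 = 256*1730 = 442880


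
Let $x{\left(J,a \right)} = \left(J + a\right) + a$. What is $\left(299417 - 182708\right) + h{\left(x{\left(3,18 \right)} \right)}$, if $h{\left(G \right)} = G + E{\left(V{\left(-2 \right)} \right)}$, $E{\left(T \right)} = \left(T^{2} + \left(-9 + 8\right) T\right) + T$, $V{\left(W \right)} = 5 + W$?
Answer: $116757$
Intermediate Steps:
$x{\left(J,a \right)} = J + 2 a$
$E{\left(T \right)} = T^{2}$ ($E{\left(T \right)} = \left(T^{2} - T\right) + T = T^{2}$)
$h{\left(G \right)} = 9 + G$ ($h{\left(G \right)} = G + \left(5 - 2\right)^{2} = G + 3^{2} = G + 9 = 9 + G$)
$\left(299417 - 182708\right) + h{\left(x{\left(3,18 \right)} \right)} = \left(299417 - 182708\right) + \left(9 + \left(3 + 2 \cdot 18\right)\right) = 116709 + \left(9 + \left(3 + 36\right)\right) = 116709 + \left(9 + 39\right) = 116709 + 48 = 116757$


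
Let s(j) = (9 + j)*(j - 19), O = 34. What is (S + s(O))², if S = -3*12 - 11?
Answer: 357604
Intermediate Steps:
s(j) = (-19 + j)*(9 + j) (s(j) = (9 + j)*(-19 + j) = (-19 + j)*(9 + j))
S = -47 (S = -36 - 11 = -47)
(S + s(O))² = (-47 + (-171 + 34² - 10*34))² = (-47 + (-171 + 1156 - 340))² = (-47 + 645)² = 598² = 357604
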